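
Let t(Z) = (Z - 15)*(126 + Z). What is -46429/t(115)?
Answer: -46429/24100 ≈ -1.9265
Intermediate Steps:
t(Z) = (-15 + Z)*(126 + Z)
-46429/t(115) = -46429/(-1890 + 115**2 + 111*115) = -46429/(-1890 + 13225 + 12765) = -46429/24100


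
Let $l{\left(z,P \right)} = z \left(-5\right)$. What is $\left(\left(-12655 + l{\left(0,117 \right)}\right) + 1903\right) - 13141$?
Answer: $-23893$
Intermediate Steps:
$l{\left(z,P \right)} = - 5 z$
$\left(\left(-12655 + l{\left(0,117 \right)}\right) + 1903\right) - 13141 = \left(\left(-12655 - 0\right) + 1903\right) - 13141 = \left(\left(-12655 + 0\right) + 1903\right) - 13141 = \left(-12655 + 1903\right) - 13141 = -10752 - 13141 = -23893$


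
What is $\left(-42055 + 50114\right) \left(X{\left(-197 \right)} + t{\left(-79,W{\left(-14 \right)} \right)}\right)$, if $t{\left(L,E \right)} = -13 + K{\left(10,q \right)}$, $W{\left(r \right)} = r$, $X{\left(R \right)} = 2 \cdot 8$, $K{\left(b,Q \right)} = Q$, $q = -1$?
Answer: $16118$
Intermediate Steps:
$X{\left(R \right)} = 16$
$t{\left(L,E \right)} = -14$ ($t{\left(L,E \right)} = -13 - 1 = -14$)
$\left(-42055 + 50114\right) \left(X{\left(-197 \right)} + t{\left(-79,W{\left(-14 \right)} \right)}\right) = \left(-42055 + 50114\right) \left(16 - 14\right) = 8059 \cdot 2 = 16118$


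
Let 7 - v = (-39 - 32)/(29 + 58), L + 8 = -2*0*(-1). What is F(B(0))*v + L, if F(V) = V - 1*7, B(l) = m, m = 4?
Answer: -912/29 ≈ -31.448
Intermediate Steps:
B(l) = 4
F(V) = -7 + V (F(V) = V - 7 = -7 + V)
L = -8 (L = -8 - 2*0*(-1) = -8 + 0*(-1) = -8 + 0 = -8)
v = 680/87 (v = 7 - (-39 - 32)/(29 + 58) = 7 - (-71)/87 = 7 - 1*(-71/87) = 7 + 71/87 = 680/87 ≈ 7.8161)
F(B(0))*v + L = (-7 + 4)*(680/87) - 8 = -3*680/87 - 8 = -680/29 - 8 = -912/29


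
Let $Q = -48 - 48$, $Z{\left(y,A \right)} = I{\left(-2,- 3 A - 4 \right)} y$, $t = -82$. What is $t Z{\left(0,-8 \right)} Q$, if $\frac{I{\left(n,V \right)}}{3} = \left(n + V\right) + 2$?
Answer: $0$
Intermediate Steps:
$I{\left(n,V \right)} = 6 + 3 V + 3 n$ ($I{\left(n,V \right)} = 3 \left(\left(n + V\right) + 2\right) = 3 \left(\left(V + n\right) + 2\right) = 3 \left(2 + V + n\right) = 6 + 3 V + 3 n$)
$Z{\left(y,A \right)} = y \left(-12 - 9 A\right)$ ($Z{\left(y,A \right)} = \left(6 + 3 \left(- 3 A - 4\right) + 3 \left(-2\right)\right) y = \left(6 + 3 \left(-4 - 3 A\right) - 6\right) y = \left(6 - \left(12 + 9 A\right) - 6\right) y = \left(-12 - 9 A\right) y = y \left(-12 - 9 A\right)$)
$Q = -96$
$t Z{\left(0,-8 \right)} Q = - 82 \left(\left(-3\right) 0 \left(4 + 3 \left(-8\right)\right)\right) \left(-96\right) = - 82 \left(\left(-3\right) 0 \left(4 - 24\right)\right) \left(-96\right) = - 82 \left(\left(-3\right) 0 \left(-20\right)\right) \left(-96\right) = \left(-82\right) 0 \left(-96\right) = 0 \left(-96\right) = 0$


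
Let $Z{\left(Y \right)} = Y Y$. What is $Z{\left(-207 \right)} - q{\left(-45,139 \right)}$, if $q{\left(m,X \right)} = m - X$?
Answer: $43033$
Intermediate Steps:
$Z{\left(Y \right)} = Y^{2}$
$Z{\left(-207 \right)} - q{\left(-45,139 \right)} = \left(-207\right)^{2} - \left(-45 - 139\right) = 42849 - \left(-45 - 139\right) = 42849 - -184 = 42849 + 184 = 43033$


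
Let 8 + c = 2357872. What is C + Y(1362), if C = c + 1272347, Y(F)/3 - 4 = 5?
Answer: 3630238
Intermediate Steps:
c = 2357864 (c = -8 + 2357872 = 2357864)
Y(F) = 27 (Y(F) = 12 + 3*5 = 12 + 15 = 27)
C = 3630211 (C = 2357864 + 1272347 = 3630211)
C + Y(1362) = 3630211 + 27 = 3630238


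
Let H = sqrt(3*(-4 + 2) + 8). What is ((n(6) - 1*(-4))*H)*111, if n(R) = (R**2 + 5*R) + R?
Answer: 8436*sqrt(2) ≈ 11930.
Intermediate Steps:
n(R) = R**2 + 6*R
H = sqrt(2) (H = sqrt(3*(-2) + 8) = sqrt(-6 + 8) = sqrt(2) ≈ 1.4142)
((n(6) - 1*(-4))*H)*111 = ((6*(6 + 6) - 1*(-4))*sqrt(2))*111 = ((6*12 + 4)*sqrt(2))*111 = ((72 + 4)*sqrt(2))*111 = (76*sqrt(2))*111 = 8436*sqrt(2)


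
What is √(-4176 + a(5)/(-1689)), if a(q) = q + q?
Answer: I*√11912979786/1689 ≈ 64.622*I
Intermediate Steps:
a(q) = 2*q
√(-4176 + a(5)/(-1689)) = √(-4176 + (2*5)/(-1689)) = √(-4176 + 10*(-1/1689)) = √(-4176 - 10/1689) = √(-7053274/1689) = I*√11912979786/1689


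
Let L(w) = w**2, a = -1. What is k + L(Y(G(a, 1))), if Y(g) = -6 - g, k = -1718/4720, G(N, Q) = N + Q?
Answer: 84101/2360 ≈ 35.636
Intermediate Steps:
k = -859/2360 (k = -1718*1/4720 = -859/2360 ≈ -0.36398)
k + L(Y(G(a, 1))) = -859/2360 + (-6 - (-1 + 1))**2 = -859/2360 + (-6 - 1*0)**2 = -859/2360 + (-6 + 0)**2 = -859/2360 + (-6)**2 = -859/2360 + 36 = 84101/2360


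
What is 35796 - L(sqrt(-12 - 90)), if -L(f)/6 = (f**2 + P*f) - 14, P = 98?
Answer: 35100 + 588*I*sqrt(102) ≈ 35100.0 + 5938.5*I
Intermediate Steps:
L(f) = 84 - 588*f - 6*f**2 (L(f) = -6*((f**2 + 98*f) - 14) = -6*(-14 + f**2 + 98*f) = 84 - 588*f - 6*f**2)
35796 - L(sqrt(-12 - 90)) = 35796 - (84 - 588*sqrt(-12 - 90) - 6*(sqrt(-12 - 90))**2) = 35796 - (84 - 588*I*sqrt(102) - 6*(sqrt(-102))**2) = 35796 - (84 - 588*I*sqrt(102) - 6*(I*sqrt(102))**2) = 35796 - (84 - 588*I*sqrt(102) - 6*(-102)) = 35796 - (84 - 588*I*sqrt(102) + 612) = 35796 - (696 - 588*I*sqrt(102)) = 35796 + (-696 + 588*I*sqrt(102)) = 35100 + 588*I*sqrt(102)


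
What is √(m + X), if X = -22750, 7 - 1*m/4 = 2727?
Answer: I*√33630 ≈ 183.38*I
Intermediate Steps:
m = -10880 (m = 28 - 4*2727 = 28 - 10908 = -10880)
√(m + X) = √(-10880 - 22750) = √(-33630) = I*√33630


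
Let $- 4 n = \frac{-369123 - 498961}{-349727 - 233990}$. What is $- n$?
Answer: $\frac{217021}{583717} \approx 0.37179$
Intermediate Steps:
$n = - \frac{217021}{583717}$ ($n = - \frac{\left(-369123 - 498961\right) \frac{1}{-349727 - 233990}}{4} = - \frac{\left(-868084\right) \frac{1}{-583717}}{4} = - \frac{\left(-868084\right) \left(- \frac{1}{583717}\right)}{4} = \left(- \frac{1}{4}\right) \frac{868084}{583717} = - \frac{217021}{583717} \approx -0.37179$)
$- n = \left(-1\right) \left(- \frac{217021}{583717}\right) = \frac{217021}{583717}$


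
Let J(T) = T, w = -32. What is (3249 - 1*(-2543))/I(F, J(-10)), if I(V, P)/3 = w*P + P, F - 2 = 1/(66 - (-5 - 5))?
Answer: 2896/465 ≈ 6.2280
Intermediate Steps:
F = 153/76 (F = 2 + 1/(66 - (-5 - 5)) = 2 + 1/(66 - 1*(-10)) = 2 + 1/(66 + 10) = 2 + 1/76 = 153/76 ≈ 2.0132)
I(V, P) = -93*P (I(V, P) = 3*(-32*P + P) = 3*(-31*P) = -93*P)
(3249 - 1*(-2543))/I(F, J(-10)) = (3249 - 1*(-2543))/((-93*(-10))) = (3249 + 2543)/930 = 5792*(1/930) = 2896/465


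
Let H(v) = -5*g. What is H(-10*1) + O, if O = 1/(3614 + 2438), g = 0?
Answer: 1/6052 ≈ 0.00016523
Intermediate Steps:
H(v) = 0 (H(v) = -5*0 = 0)
O = 1/6052 ≈ 0.00016523
H(-10*1) + O = 0 + 1/6052 = 1/6052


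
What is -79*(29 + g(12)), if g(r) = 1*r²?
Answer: -13667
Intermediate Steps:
g(r) = r²
-79*(29 + g(12)) = -79*(29 + 12²) = -79*(29 + 144) = -79*173 = -13667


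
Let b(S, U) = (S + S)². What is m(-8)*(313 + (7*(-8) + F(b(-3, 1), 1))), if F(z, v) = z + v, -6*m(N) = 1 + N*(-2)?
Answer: -833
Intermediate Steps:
m(N) = -⅙ + N/3 (m(N) = -(1 + N*(-2))/6 = -(1 - 2*N)/6 = -⅙ + N/3)
b(S, U) = 4*S² (b(S, U) = (2*S)² = 4*S²)
F(z, v) = v + z
m(-8)*(313 + (7*(-8) + F(b(-3, 1), 1))) = (-⅙ + (⅓)*(-8))*(313 + (7*(-8) + (1 + 4*(-3)²))) = (-⅙ - 8/3)*(313 + (-56 + (1 + 4*9))) = -17*(313 + (-56 + (1 + 36)))/6 = -17*(313 + (-56 + 37))/6 = -17*(313 - 19)/6 = -17/6*294 = -833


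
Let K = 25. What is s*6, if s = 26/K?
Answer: 156/25 ≈ 6.2400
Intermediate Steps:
s = 26/25 ≈ 1.0400
s*6 = (26/25)*6 = 156/25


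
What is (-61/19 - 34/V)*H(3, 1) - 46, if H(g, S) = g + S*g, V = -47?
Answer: -54404/893 ≈ -60.923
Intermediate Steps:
(-61/19 - 34/V)*H(3, 1) - 46 = (-61/19 - 34/(-47))*(3*(1 + 1)) - 46 = (-61*1/19 - 34*(-1/47))*(3*2) - 46 = (-61/19 + 34/47)*6 - 46 = -2221/893*6 - 46 = -13326/893 - 46 = -54404/893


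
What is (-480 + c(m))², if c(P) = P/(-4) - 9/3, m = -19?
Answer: 3659569/16 ≈ 2.2872e+5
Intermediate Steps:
c(P) = -3 - P/4 (c(P) = P*(-¼) - 9*⅓ = -P/4 - 3 = -3 - P/4)
(-480 + c(m))² = (-480 + (-3 - ¼*(-19)))² = (-480 + (-3 + 19/4))² = (-480 + 7/4)² = (-1913/4)² = 3659569/16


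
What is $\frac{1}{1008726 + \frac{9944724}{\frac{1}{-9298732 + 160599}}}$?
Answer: $- \frac{1}{90876209551566} \approx -1.1004 \cdot 10^{-14}$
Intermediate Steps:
$\frac{1}{1008726 + \frac{9944724}{\frac{1}{-9298732 + 160599}}} = \frac{1}{1008726 + \frac{9944724}{\frac{1}{-9138133}}} = \frac{1}{1008726 + \frac{9944724}{- \frac{1}{9138133}}} = \frac{1}{1008726 + 9944724 \left(-9138133\right)} = \frac{1}{1008726 - 90876210560292} = \frac{1}{-90876209551566} = - \frac{1}{90876209551566}$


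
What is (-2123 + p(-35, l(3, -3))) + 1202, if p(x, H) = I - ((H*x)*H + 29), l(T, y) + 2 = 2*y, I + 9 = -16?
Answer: 1265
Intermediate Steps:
I = -25 (I = -9 - 16 = -25)
l(T, y) = -2 + 2*y
p(x, H) = -54 - x*H**2 (p(x, H) = -25 - ((H*x)*H + 29) = -25 - (x*H**2 + 29) = -25 - (29 + x*H**2) = -25 + (-29 - x*H**2) = -54 - x*H**2)
(-2123 + p(-35, l(3, -3))) + 1202 = (-2123 + (-54 - 1*(-35)*(-2 + 2*(-3))**2)) + 1202 = (-2123 + (-54 - 1*(-35)*(-2 - 6)**2)) + 1202 = (-2123 + (-54 - 1*(-35)*(-8)**2)) + 1202 = (-2123 + (-54 - 1*(-35)*64)) + 1202 = (-2123 + (-54 + 2240)) + 1202 = (-2123 + 2186) + 1202 = 63 + 1202 = 1265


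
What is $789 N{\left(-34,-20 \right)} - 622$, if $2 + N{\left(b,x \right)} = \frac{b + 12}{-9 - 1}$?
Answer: $- \frac{2321}{5} \approx -464.2$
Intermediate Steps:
$N{\left(b,x \right)} = - \frac{16}{5} - \frac{b}{10}$ ($N{\left(b,x \right)} = -2 + \frac{b + 12}{-9 - 1} = -2 + \frac{12 + b}{-10} = -2 + \left(12 + b\right) \left(- \frac{1}{10}\right) = -2 - \left(\frac{6}{5} + \frac{b}{10}\right) = - \frac{16}{5} - \frac{b}{10}$)
$789 N{\left(-34,-20 \right)} - 622 = 789 \left(- \frac{16}{5} - - \frac{17}{5}\right) - 622 = 789 \left(- \frac{16}{5} + \frac{17}{5}\right) - 622 = 789 \cdot \frac{1}{5} - 622 = \frac{789}{5} - 622 = - \frac{2321}{5}$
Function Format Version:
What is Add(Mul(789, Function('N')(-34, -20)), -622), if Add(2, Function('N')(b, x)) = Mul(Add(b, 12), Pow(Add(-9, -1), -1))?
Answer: Rational(-2321, 5) ≈ -464.20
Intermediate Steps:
Function('N')(b, x) = Add(Rational(-16, 5), Mul(Rational(-1, 10), b)) (Function('N')(b, x) = Add(-2, Mul(Add(b, 12), Pow(Add(-9, -1), -1))) = Add(-2, Mul(Add(12, b), Pow(-10, -1))) = Add(-2, Mul(Add(12, b), Rational(-1, 10))) = Add(-2, Add(Rational(-6, 5), Mul(Rational(-1, 10), b))) = Add(Rational(-16, 5), Mul(Rational(-1, 10), b)))
Add(Mul(789, Function('N')(-34, -20)), -622) = Add(Mul(789, Add(Rational(-16, 5), Mul(Rational(-1, 10), -34))), -622) = Add(Mul(789, Add(Rational(-16, 5), Rational(17, 5))), -622) = Add(Mul(789, Rational(1, 5)), -622) = Add(Rational(789, 5), -622) = Rational(-2321, 5)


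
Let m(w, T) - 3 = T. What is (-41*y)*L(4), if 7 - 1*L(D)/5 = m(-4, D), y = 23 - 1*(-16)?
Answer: 0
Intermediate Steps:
m(w, T) = 3 + T
y = 39 (y = 23 + 16 = 39)
L(D) = 20 - 5*D (L(D) = 35 - 5*(3 + D) = 35 + (-15 - 5*D) = 20 - 5*D)
(-41*y)*L(4) = (-41*39)*(20 - 5*4) = -1599*(20 - 20) = -1599*0 = 0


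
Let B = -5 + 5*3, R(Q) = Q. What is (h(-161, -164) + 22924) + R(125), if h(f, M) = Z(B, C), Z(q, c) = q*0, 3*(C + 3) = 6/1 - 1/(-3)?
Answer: 23049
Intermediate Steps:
B = 10 (B = -5 + 15 = 10)
C = -8/9 (C = -3 + (6/1 - 1/(-3))/3 = -3 + (6*1 - 1*(-⅓))/3 = -3 + (6 + ⅓)/3 = -3 + (⅓)*(19/3) = -3 + 19/9 = -8/9 ≈ -0.88889)
Z(q, c) = 0
h(f, M) = 0
(h(-161, -164) + 22924) + R(125) = (0 + 22924) + 125 = 22924 + 125 = 23049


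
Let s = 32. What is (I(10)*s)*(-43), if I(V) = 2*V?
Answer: -27520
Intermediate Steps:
(I(10)*s)*(-43) = ((2*10)*32)*(-43) = (20*32)*(-43) = 640*(-43) = -27520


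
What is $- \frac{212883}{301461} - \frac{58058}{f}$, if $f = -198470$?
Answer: $- \frac{4124777712}{9971827445} \approx -0.41364$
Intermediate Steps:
$- \frac{212883}{301461} - \frac{58058}{f} = - \frac{212883}{301461} - \frac{58058}{-198470} = \left(-212883\right) \frac{1}{301461} - - \frac{29029}{99235} = - \frac{70961}{100487} + \frac{29029}{99235} = - \frac{4124777712}{9971827445}$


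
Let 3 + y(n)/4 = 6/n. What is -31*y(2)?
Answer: 0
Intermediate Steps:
y(n) = -12 + 24/n (y(n) = -12 + 4*(6/n) = -12 + 24/n)
-31*y(2) = -31*(-12 + 24/2) = -31*(-12 + 24*(1/2)) = -31*(-12 + 12) = -31*0 = 0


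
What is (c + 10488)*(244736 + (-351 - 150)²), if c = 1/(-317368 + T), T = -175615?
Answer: 150774200705183/28999 ≈ 5.1993e+9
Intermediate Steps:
c = -1/492983 (c = 1/(-317368 - 175615) = 1/(-492983) = -1/492983 ≈ -2.0285e-6)
(c + 10488)*(244736 + (-351 - 150)²) = (-1/492983 + 10488)*(244736 + (-351 - 150)²) = 5170405703*(244736 + (-501)²)/492983 = 5170405703*(244736 + 251001)/492983 = (5170405703/492983)*495737 = 150774200705183/28999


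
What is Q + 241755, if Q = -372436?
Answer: -130681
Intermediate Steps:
Q + 241755 = -372436 + 241755 = -130681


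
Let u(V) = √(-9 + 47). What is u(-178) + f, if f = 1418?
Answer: 1418 + √38 ≈ 1424.2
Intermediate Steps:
u(V) = √38
u(-178) + f = √38 + 1418 = 1418 + √38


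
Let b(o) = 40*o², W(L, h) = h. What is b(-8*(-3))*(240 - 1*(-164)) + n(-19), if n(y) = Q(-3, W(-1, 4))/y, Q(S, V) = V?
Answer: 176855036/19 ≈ 9.3082e+6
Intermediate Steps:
n(y) = 4/y
b(-8*(-3))*(240 - 1*(-164)) + n(-19) = (40*(-8*(-3))²)*(240 - 1*(-164)) + 4/(-19) = (40*24²)*(240 + 164) + 4*(-1/19) = (40*576)*404 - 4/19 = 23040*404 - 4/19 = 9308160 - 4/19 = 176855036/19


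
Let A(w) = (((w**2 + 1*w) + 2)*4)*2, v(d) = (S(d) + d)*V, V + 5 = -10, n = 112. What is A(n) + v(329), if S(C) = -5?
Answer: 96404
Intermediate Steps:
V = -15 (V = -5 - 10 = -15)
v(d) = 75 - 15*d (v(d) = (-5 + d)*(-15) = 75 - 15*d)
A(w) = 16 + 8*w + 8*w**2 (A(w) = (((w**2 + w) + 2)*4)*2 = (((w + w**2) + 2)*4)*2 = ((2 + w + w**2)*4)*2 = (8 + 4*w + 4*w**2)*2 = 16 + 8*w + 8*w**2)
A(n) + v(329) = (16 + 8*112 + 8*112**2) + (75 - 15*329) = (16 + 896 + 8*12544) + (75 - 4935) = (16 + 896 + 100352) - 4860 = 101264 - 4860 = 96404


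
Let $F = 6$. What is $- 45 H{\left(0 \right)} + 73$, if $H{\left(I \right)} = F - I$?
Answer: $-197$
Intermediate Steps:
$H{\left(I \right)} = 6 - I$
$- 45 H{\left(0 \right)} + 73 = - 45 \left(6 - 0\right) + 73 = - 45 \left(6 + 0\right) + 73 = \left(-45\right) 6 + 73 = -270 + 73 = -197$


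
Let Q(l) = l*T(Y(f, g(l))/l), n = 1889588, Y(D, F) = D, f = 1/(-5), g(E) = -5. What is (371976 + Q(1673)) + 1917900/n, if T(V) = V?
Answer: 878603657338/2361985 ≈ 3.7198e+5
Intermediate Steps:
f = -⅕ ≈ -0.20000
Q(l) = -⅕ (Q(l) = l*(-1/(5*l)) = -⅕)
(371976 + Q(1673)) + 1917900/n = (371976 - ⅕) + 1917900/1889588 = 1859879/5 + 1917900*(1/1889588) = 1859879/5 + 479475/472397 = 878603657338/2361985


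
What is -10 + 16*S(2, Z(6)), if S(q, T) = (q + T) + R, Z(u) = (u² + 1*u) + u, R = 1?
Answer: 806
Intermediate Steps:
Z(u) = u² + 2*u (Z(u) = (u² + u) + u = (u + u²) + u = u² + 2*u)
S(q, T) = 1 + T + q (S(q, T) = (q + T) + 1 = (T + q) + 1 = 1 + T + q)
-10 + 16*S(2, Z(6)) = -10 + 16*(1 + 6*(2 + 6) + 2) = -10 + 16*(1 + 6*8 + 2) = -10 + 16*(1 + 48 + 2) = -10 + 16*51 = -10 + 816 = 806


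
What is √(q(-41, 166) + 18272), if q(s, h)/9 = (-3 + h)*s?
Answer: 25*I*√67 ≈ 204.63*I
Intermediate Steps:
q(s, h) = 9*s*(-3 + h) (q(s, h) = 9*((-3 + h)*s) = 9*(s*(-3 + h)) = 9*s*(-3 + h))
√(q(-41, 166) + 18272) = √(9*(-41)*(-3 + 166) + 18272) = √(9*(-41)*163 + 18272) = √(-60147 + 18272) = √(-41875) = 25*I*√67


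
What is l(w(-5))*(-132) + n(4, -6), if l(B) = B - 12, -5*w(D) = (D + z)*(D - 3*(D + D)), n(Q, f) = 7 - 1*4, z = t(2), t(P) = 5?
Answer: 1587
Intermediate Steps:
z = 5
n(Q, f) = 3 (n(Q, f) = 7 - 4 = 3)
w(D) = D*(5 + D) (w(D) = -(D + 5)*(D - 3*(D + D))/5 = -(5 + D)*(D - 6*D)/5 = -(5 + D)*(-5*D)/5 = -(-1)*D*(5 + D) = D*(5 + D))
l(B) = -12 + B
l(w(-5))*(-132) + n(4, -6) = (-12 - 5*(5 - 5))*(-132) + 3 = (-12 - 5*0)*(-132) + 3 = (-12 + 0)*(-132) + 3 = -12*(-132) + 3 = 1584 + 3 = 1587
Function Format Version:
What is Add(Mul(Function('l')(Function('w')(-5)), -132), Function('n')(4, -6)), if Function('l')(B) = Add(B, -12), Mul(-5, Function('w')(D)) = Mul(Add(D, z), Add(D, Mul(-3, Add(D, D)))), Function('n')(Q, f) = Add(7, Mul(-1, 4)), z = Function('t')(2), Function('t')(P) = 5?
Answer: 1587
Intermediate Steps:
z = 5
Function('n')(Q, f) = 3 (Function('n')(Q, f) = Add(7, -4) = 3)
Function('w')(D) = Mul(D, Add(5, D)) (Function('w')(D) = Mul(Rational(-1, 5), Mul(Add(D, 5), Add(D, Mul(-3, Add(D, D))))) = Mul(Rational(-1, 5), Mul(Add(5, D), Add(D, Mul(-3, Mul(2, D))))) = Mul(Rational(-1, 5), Mul(Add(5, D), Add(D, Mul(-6, D)))) = Mul(Rational(-1, 5), Mul(Add(5, D), Mul(-5, D))) = Mul(Rational(-1, 5), Mul(-5, D, Add(5, D))) = Mul(D, Add(5, D)))
Function('l')(B) = Add(-12, B)
Add(Mul(Function('l')(Function('w')(-5)), -132), Function('n')(4, -6)) = Add(Mul(Add(-12, Mul(-5, Add(5, -5))), -132), 3) = Add(Mul(Add(-12, Mul(-5, 0)), -132), 3) = Add(Mul(Add(-12, 0), -132), 3) = Add(Mul(-12, -132), 3) = Add(1584, 3) = 1587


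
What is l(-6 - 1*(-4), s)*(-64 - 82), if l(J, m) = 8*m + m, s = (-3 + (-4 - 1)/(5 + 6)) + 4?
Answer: -7884/11 ≈ -716.73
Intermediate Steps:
s = 6/11 (s = (-3 - 5/11) + 4 = -38/11 + 4 = 6/11 ≈ 0.54545)
l(J, m) = 9*m
l(-6 - 1*(-4), s)*(-64 - 82) = (9*(6/11))*(-64 - 82) = (54/11)*(-146) = -7884/11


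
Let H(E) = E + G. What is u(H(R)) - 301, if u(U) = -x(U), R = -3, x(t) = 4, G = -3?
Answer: -305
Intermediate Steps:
H(E) = -3 + E (H(E) = E - 3 = -3 + E)
u(U) = -4 (u(U) = -1*4 = -4)
u(H(R)) - 301 = -4 - 301 = -305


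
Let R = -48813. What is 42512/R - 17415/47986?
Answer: -2890059227/2342340618 ≈ -1.2338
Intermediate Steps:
42512/R - 17415/47986 = 42512/(-48813) - 17415/47986 = 42512*(-1/48813) - 17415*1/47986 = -42512/48813 - 17415/47986 = -2890059227/2342340618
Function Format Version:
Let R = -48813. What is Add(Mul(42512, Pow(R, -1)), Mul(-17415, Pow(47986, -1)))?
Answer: Rational(-2890059227, 2342340618) ≈ -1.2338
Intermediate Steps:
Add(Mul(42512, Pow(R, -1)), Mul(-17415, Pow(47986, -1))) = Add(Mul(42512, Pow(-48813, -1)), Mul(-17415, Pow(47986, -1))) = Add(Mul(42512, Rational(-1, 48813)), Mul(-17415, Rational(1, 47986))) = Add(Rational(-42512, 48813), Rational(-17415, 47986)) = Rational(-2890059227, 2342340618)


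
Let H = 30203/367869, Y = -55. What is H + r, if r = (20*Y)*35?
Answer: -14162926297/367869 ≈ -38500.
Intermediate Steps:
r = -38500 (r = (20*(-55))*35 = -1100*35 = -38500)
H = 30203/367869 (H = 30203*(1/367869) = 30203/367869 ≈ 0.082103)
H + r = 30203/367869 - 38500 = -14162926297/367869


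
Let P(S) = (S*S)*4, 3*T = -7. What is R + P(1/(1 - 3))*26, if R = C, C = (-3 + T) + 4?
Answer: 74/3 ≈ 24.667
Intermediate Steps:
T = -7/3 (T = (⅓)*(-7) = -7/3 ≈ -2.3333)
P(S) = 4*S² (P(S) = S²*4 = 4*S²)
C = -4/3 (C = (-3 - 7/3) + 4 = -16/3 + 4 = -4/3 ≈ -1.3333)
R = -4/3 ≈ -1.3333
R + P(1/(1 - 3))*26 = -4/3 + (4*(1/(1 - 3))²)*26 = -4/3 + (4*(1/(-2))²)*26 = -4/3 + (4*(-½)²)*26 = -4/3 + (4*(¼))*26 = -4/3 + 1*26 = -4/3 + 26 = 74/3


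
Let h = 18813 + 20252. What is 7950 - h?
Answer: -31115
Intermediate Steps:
h = 39065
7950 - h = 7950 - 1*39065 = 7950 - 39065 = -31115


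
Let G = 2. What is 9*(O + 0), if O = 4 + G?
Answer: 54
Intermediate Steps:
O = 6 (O = 4 + 2 = 6)
9*(O + 0) = 9*(6 + 0) = 9*6 = 54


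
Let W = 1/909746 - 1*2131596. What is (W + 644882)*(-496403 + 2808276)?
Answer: -3126882477476056339/909746 ≈ -3.4371e+12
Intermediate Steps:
W = -1939210934615/909746 (W = 1/909746 - 2131596 = -1939210934615/909746 ≈ -2.1316e+6)
(W + 644882)*(-496403 + 2808276) = (-1939210934615/909746 + 644882)*(-496403 + 2808276) = -1352532114643/909746*2311873 = -3126882477476056339/909746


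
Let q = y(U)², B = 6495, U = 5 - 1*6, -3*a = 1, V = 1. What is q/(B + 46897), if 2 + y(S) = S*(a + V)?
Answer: 4/30033 ≈ 0.00013319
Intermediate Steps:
a = -⅓ (a = -⅓*1 = -⅓ ≈ -0.33333)
U = -1 (U = 5 - 6 = -1)
y(S) = -2 + 2*S/3 (y(S) = -2 + S*(-⅓ + 1) = -2 + S*(⅔) = -2 + 2*S/3)
q = 64/9 (q = (-2 + (⅔)*(-1))² = (-2 - ⅔)² = (-8/3)² = 64/9 ≈ 7.1111)
q/(B + 46897) = 64/(9*(6495 + 46897)) = (64/9)/53392 = (64/9)*(1/53392) = 4/30033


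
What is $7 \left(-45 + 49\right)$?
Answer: $28$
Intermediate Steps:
$7 \left(-45 + 49\right) = 7 \cdot 4 = 28$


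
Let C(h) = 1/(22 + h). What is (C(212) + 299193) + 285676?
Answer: 136859347/234 ≈ 5.8487e+5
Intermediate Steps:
(C(212) + 299193) + 285676 = (1/(22 + 212) + 299193) + 285676 = (1/234 + 299193) + 285676 = 70011163/234 + 285676 = 136859347/234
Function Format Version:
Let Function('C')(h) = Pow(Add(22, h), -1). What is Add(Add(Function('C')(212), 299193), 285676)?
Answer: Rational(136859347, 234) ≈ 5.8487e+5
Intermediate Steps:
Add(Add(Function('C')(212), 299193), 285676) = Add(Add(Pow(Add(22, 212), -1), 299193), 285676) = Add(Add(Pow(234, -1), 299193), 285676) = Add(Add(Rational(1, 234), 299193), 285676) = Add(Rational(70011163, 234), 285676) = Rational(136859347, 234)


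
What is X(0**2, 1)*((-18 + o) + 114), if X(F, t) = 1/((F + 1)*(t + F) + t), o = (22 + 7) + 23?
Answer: 74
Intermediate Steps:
o = 52 (o = 29 + 23 = 52)
X(F, t) = 1/(t + (1 + F)*(F + t)) (X(F, t) = 1/((1 + F)*(F + t) + t) = 1/(t + (1 + F)*(F + t)))
X(0**2, 1)*((-18 + o) + 114) = ((-18 + 52) + 114)/(0**2 + (0**2)**2 + 2*1 + 0**2*1) = (34 + 114)/(0 + 0**2 + 2 + 0*1) = 148/(0 + 0 + 2 + 0) = 148/2 = (1/2)*148 = 74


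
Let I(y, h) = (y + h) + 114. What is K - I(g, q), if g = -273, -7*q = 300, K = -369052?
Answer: -2581951/7 ≈ -3.6885e+5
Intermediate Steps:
q = -300/7 (q = -⅐*300 = -300/7 ≈ -42.857)
I(y, h) = 114 + h + y (I(y, h) = (h + y) + 114 = 114 + h + y)
K - I(g, q) = -369052 - (114 - 300/7 - 273) = -369052 - 1*(-1413/7) = -369052 + 1413/7 = -2581951/7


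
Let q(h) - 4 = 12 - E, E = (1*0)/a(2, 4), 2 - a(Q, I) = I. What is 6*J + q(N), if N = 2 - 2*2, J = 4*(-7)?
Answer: -152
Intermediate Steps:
J = -28
N = -2 (N = 2 - 4 = -2)
a(Q, I) = 2 - I
E = 0 (E = (1*0)/(2 - 1*4) = 0/(2 - 4) = 0/(-2) = 0*(-1/2) = 0)
q(h) = 16 (q(h) = 4 + (12 - 1*0) = 4 + (12 + 0) = 4 + 12 = 16)
6*J + q(N) = 6*(-28) + 16 = -168 + 16 = -152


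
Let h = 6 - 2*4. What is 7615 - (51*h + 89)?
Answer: 7628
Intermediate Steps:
h = -2 (h = 6 - 8 = -2)
7615 - (51*h + 89) = 7615 - (51*(-2) + 89) = 7615 - (-102 + 89) = 7615 - 1*(-13) = 7615 + 13 = 7628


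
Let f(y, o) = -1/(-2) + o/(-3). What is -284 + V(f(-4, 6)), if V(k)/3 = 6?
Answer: -266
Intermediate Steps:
f(y, o) = ½ - o/3 (f(y, o) = -1*(-½) + o*(-⅓) = ½ - o/3)
V(k) = 18 (V(k) = 3*6 = 18)
-284 + V(f(-4, 6)) = -284 + 18 = -266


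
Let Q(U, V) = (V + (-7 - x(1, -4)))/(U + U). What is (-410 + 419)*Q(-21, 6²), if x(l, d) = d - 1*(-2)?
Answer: -93/14 ≈ -6.6429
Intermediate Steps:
x(l, d) = 2 + d (x(l, d) = d + 2 = 2 + d)
Q(U, V) = (-5 + V)/(2*U) (Q(U, V) = (V + (-7 - (2 - 4)))/(U + U) = (V + (-7 - 1*(-2)))/((2*U)) = (V + (-7 + 2))*(1/(2*U)) = (V - 5)*(1/(2*U)) = (-5 + V)*(1/(2*U)) = (-5 + V)/(2*U))
(-410 + 419)*Q(-21, 6²) = (-410 + 419)*((½)*(-5 + 6²)/(-21)) = 9*((½)*(-1/21)*(-5 + 36)) = 9*((½)*(-1/21)*31) = 9*(-31/42) = -93/14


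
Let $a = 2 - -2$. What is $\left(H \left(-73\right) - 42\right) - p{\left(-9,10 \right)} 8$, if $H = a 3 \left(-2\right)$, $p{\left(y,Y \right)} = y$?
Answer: $1782$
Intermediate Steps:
$a = 4$ ($a = 2 + 2 = 4$)
$H = -24$ ($H = 4 \cdot 3 \left(-2\right) = 12 \left(-2\right) = -24$)
$\left(H \left(-73\right) - 42\right) - p{\left(-9,10 \right)} 8 = \left(\left(-24\right) \left(-73\right) - 42\right) - \left(-9\right) 8 = \left(1752 - 42\right) - -72 = 1710 + 72 = 1782$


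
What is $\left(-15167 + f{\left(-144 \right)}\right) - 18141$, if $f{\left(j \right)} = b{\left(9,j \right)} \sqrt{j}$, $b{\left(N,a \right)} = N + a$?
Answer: $-33308 - 1620 i \approx -33308.0 - 1620.0 i$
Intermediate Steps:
$f{\left(j \right)} = \sqrt{j} \left(9 + j\right)$ ($f{\left(j \right)} = \left(9 + j\right) \sqrt{j} = \sqrt{j} \left(9 + j\right)$)
$\left(-15167 + f{\left(-144 \right)}\right) - 18141 = \left(-15167 + \sqrt{-144} \left(9 - 144\right)\right) - 18141 = \left(-15167 + 12 i \left(-135\right)\right) - 18141 = \left(-15167 - 1620 i\right) - 18141 = -33308 - 1620 i$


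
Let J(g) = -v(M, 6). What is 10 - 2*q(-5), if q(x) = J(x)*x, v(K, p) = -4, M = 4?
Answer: 50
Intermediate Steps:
J(g) = 4 (J(g) = -1*(-4) = 4)
q(x) = 4*x
10 - 2*q(-5) = 10 - 8*(-5) = 10 - 2*(-20) = 10 + 40 = 50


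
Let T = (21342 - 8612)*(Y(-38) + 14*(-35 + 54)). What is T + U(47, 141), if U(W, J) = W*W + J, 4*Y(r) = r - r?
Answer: 3388530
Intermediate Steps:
Y(r) = 0 (Y(r) = (r - r)/4 = (¼)*0 = 0)
U(W, J) = J + W² (U(W, J) = W² + J = J + W²)
T = 3386180 (T = (21342 - 8612)*(0 + 14*(-35 + 54)) = 12730*(0 + 14*19) = 12730*(0 + 266) = 12730*266 = 3386180)
T + U(47, 141) = 3386180 + (141 + 47²) = 3386180 + (141 + 2209) = 3386180 + 2350 = 3388530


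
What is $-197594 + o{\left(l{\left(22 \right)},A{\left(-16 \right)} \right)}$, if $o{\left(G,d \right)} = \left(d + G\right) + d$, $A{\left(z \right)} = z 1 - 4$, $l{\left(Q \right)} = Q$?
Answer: $-197612$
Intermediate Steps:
$A{\left(z \right)} = -4 + z$ ($A{\left(z \right)} = z - 4 = -4 + z$)
$o{\left(G,d \right)} = G + 2 d$ ($o{\left(G,d \right)} = \left(G + d\right) + d = G + 2 d$)
$-197594 + o{\left(l{\left(22 \right)},A{\left(-16 \right)} \right)} = -197594 + \left(22 + 2 \left(-4 - 16\right)\right) = -197594 + \left(22 + 2 \left(-20\right)\right) = -197594 + \left(22 - 40\right) = -197594 - 18 = -197612$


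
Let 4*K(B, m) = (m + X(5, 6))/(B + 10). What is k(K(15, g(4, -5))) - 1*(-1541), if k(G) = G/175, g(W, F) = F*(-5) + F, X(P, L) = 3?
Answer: 26967523/17500 ≈ 1541.0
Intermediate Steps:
g(W, F) = -4*F (g(W, F) = -5*F + F = -4*F)
K(B, m) = (3 + m)/(4*(10 + B)) (K(B, m) = ((m + 3)/(B + 10))/4 = ((3 + m)/(10 + B))/4 = (3 + m)/(4*(10 + B)))
k(G) = G/175 (k(G) = G*(1/175) = G/175)
k(K(15, g(4, -5))) - 1*(-1541) = ((3 - 4*(-5))/(4*(10 + 15)))/175 - 1*(-1541) = ((1/4)*(3 + 20)/25)/175 + 1541 = ((1/4)*(1/25)*23)/175 + 1541 = (1/175)*(23/100) + 1541 = 23/17500 + 1541 = 26967523/17500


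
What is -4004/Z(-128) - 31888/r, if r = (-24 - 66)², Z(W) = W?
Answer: 1771921/64800 ≈ 27.344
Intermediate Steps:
r = 8100 (r = (-90)² = 8100)
-4004/Z(-128) - 31888/r = -4004/(-128) - 31888/8100 = -4004*(-1/128) - 31888*1/8100 = 1001/32 - 7972/2025 = 1771921/64800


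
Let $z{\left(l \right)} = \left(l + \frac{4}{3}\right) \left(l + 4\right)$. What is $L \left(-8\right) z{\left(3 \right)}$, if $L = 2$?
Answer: $- \frac{1456}{3} \approx -485.33$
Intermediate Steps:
$z{\left(l \right)} = \left(4 + l\right) \left(\frac{4}{3} + l\right)$ ($z{\left(l \right)} = \left(l + 4 \cdot \frac{1}{3}\right) \left(4 + l\right) = \left(l + \frac{4}{3}\right) \left(4 + l\right) = \left(\frac{4}{3} + l\right) \left(4 + l\right) = \left(4 + l\right) \left(\frac{4}{3} + l\right)$)
$L \left(-8\right) z{\left(3 \right)} = 2 \left(-8\right) \left(\frac{16}{3} + 3^{2} + \frac{16}{3} \cdot 3\right) = - 16 \left(\frac{16}{3} + 9 + 16\right) = \left(-16\right) \frac{91}{3} = - \frac{1456}{3}$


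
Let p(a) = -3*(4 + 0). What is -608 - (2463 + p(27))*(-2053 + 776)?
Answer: 3129319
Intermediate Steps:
p(a) = -12 (p(a) = -3*4 = -12)
-608 - (2463 + p(27))*(-2053 + 776) = -608 - (2463 - 12)*(-2053 + 776) = -608 - 2451*(-1277) = -608 - 1*(-3129927) = -608 + 3129927 = 3129319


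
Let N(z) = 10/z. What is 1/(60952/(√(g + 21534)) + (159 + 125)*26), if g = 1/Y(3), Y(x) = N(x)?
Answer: 198761589/1463011640296 - 22857*√239270/1463011640296 ≈ 0.00012822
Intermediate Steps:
Y(x) = 10/x
g = 3/10 (g = 1/(10/3) = 3/10 ≈ 0.30000)
1/(60952/(√(g + 21534)) + (159 + 125)*26) = 1/(60952/(√(3/10 + 21534)) + (159 + 125)*26) = 1/(60952/(√(215343/10)) + 284*26) = 1/(60952/((3*√239270/10)) + 7384) = 1/(60952*(√239270/71781) + 7384) = 1/(60952*√239270/71781 + 7384) = 1/(7384 + 60952*√239270/71781)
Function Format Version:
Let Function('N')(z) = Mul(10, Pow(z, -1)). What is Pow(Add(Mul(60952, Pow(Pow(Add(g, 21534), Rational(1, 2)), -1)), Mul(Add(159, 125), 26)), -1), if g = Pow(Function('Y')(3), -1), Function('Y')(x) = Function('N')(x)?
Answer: Add(Rational(198761589, 1463011640296), Mul(Rational(-22857, 1463011640296), Pow(239270, Rational(1, 2)))) ≈ 0.00012822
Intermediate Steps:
Function('Y')(x) = Mul(10, Pow(x, -1))
g = Rational(3, 10) (g = Pow(Mul(10, Pow(3, -1)), -1) = Pow(Mul(10, Rational(1, 3)), -1) = Pow(Rational(10, 3), -1) = Rational(3, 10) ≈ 0.30000)
Pow(Add(Mul(60952, Pow(Pow(Add(g, 21534), Rational(1, 2)), -1)), Mul(Add(159, 125), 26)), -1) = Pow(Add(Mul(60952, Pow(Pow(Add(Rational(3, 10), 21534), Rational(1, 2)), -1)), Mul(Add(159, 125), 26)), -1) = Pow(Add(Mul(60952, Pow(Pow(Rational(215343, 10), Rational(1, 2)), -1)), Mul(284, 26)), -1) = Pow(Add(Mul(60952, Pow(Mul(Rational(3, 10), Pow(239270, Rational(1, 2))), -1)), 7384), -1) = Pow(Add(Mul(60952, Mul(Rational(1, 71781), Pow(239270, Rational(1, 2)))), 7384), -1) = Pow(Add(Mul(Rational(60952, 71781), Pow(239270, Rational(1, 2))), 7384), -1) = Pow(Add(7384, Mul(Rational(60952, 71781), Pow(239270, Rational(1, 2)))), -1)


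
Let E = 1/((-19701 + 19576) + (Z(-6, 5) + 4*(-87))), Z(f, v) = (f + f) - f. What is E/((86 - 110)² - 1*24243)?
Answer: 1/11336493 ≈ 8.8211e-8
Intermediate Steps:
Z(f, v) = f (Z(f, v) = 2*f - f = f)
E = -1/479 (E = 1/((-19701 + 19576) + (-6 + 4*(-87))) = 1/(-125 + (-6 - 348)) = 1/(-125 - 354) = 1/(-479) = -1/479 ≈ -0.0020877)
E/((86 - 110)² - 1*24243) = -1/(479*((86 - 110)² - 1*24243)) = -1/(479*((-24)² - 24243)) = -1/(479*(576 - 24243)) = -1/479/(-23667) = -1/479*(-1/23667) = 1/11336493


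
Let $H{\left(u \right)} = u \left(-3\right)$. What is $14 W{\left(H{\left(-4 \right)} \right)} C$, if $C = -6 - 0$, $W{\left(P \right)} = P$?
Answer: $-1008$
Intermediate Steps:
$H{\left(u \right)} = - 3 u$
$C = -6$ ($C = -6 + 0 = -6$)
$14 W{\left(H{\left(-4 \right)} \right)} C = 14 \left(\left(-3\right) \left(-4\right)\right) \left(-6\right) = 14 \cdot 12 \left(-6\right) = 168 \left(-6\right) = -1008$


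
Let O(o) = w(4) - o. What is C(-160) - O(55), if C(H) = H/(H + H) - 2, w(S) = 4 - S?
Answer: 107/2 ≈ 53.500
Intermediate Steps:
C(H) = -3/2 (C(H) = H/((2*H)) - 2 = (1/(2*H))*H - 2 = 1/2 - 2 = -3/2)
O(o) = -o (O(o) = (4 - 1*4) - o = (4 - 4) - o = 0 - o = -o)
C(-160) - O(55) = -3/2 - (-1)*55 = -3/2 - 1*(-55) = -3/2 + 55 = 107/2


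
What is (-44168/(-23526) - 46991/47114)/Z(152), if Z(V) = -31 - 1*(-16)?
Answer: -487710443/8313029730 ≈ -0.058668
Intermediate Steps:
Z(V) = -15 (Z(V) = -31 + 16 = -15)
(-44168/(-23526) - 46991/47114)/Z(152) = (-44168/(-23526) - 46991/47114)/(-15) = (-44168*(-1/23526) - 46991*1/47114)*(-1/15) = (22084/11763 - 46991/47114)*(-1/15) = (487710443/554201982)*(-1/15) = -487710443/8313029730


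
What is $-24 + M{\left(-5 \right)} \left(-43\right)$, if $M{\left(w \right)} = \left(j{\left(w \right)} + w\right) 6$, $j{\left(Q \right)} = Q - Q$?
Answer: $1266$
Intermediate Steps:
$j{\left(Q \right)} = 0$
$M{\left(w \right)} = 6 w$ ($M{\left(w \right)} = \left(0 + w\right) 6 = w 6 = 6 w$)
$-24 + M{\left(-5 \right)} \left(-43\right) = -24 + 6 \left(-5\right) \left(-43\right) = -24 - -1290 = -24 + 1290 = 1266$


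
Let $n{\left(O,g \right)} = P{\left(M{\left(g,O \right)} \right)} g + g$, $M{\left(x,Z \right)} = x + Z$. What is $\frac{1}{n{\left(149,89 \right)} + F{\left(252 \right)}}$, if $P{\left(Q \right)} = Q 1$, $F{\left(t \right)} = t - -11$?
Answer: $\frac{1}{21534} \approx 4.6438 \cdot 10^{-5}$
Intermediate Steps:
$M{\left(x,Z \right)} = Z + x$
$F{\left(t \right)} = 11 + t$ ($F{\left(t \right)} = t + 11 = 11 + t$)
$P{\left(Q \right)} = Q$
$n{\left(O,g \right)} = g + g \left(O + g\right)$ ($n{\left(O,g \right)} = \left(O + g\right) g + g = g \left(O + g\right) + g = g + g \left(O + g\right)$)
$\frac{1}{n{\left(149,89 \right)} + F{\left(252 \right)}} = \frac{1}{89 \left(1 + 149 + 89\right) + \left(11 + 252\right)} = \frac{1}{89 \cdot 239 + 263} = \frac{1}{21271 + 263} = \frac{1}{21534}$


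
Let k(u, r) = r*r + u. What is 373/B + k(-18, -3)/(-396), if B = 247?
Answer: 16659/10868 ≈ 1.5328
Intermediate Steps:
k(u, r) = u + r**2 (k(u, r) = r**2 + u = u + r**2)
373/B + k(-18, -3)/(-396) = 373/247 + (-18 + (-3)**2)/(-396) = 373*(1/247) + (-18 + 9)*(-1/396) = 373/247 - 9*(-1/396) = 373/247 + 1/44 = 16659/10868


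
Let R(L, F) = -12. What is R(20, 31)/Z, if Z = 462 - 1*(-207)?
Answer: -4/223 ≈ -0.017937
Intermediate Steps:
Z = 669 (Z = 462 + 207 = 669)
R(20, 31)/Z = -12/669 = -12*1/669 = -4/223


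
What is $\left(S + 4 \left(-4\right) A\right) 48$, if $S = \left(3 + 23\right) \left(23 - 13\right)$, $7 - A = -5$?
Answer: $3264$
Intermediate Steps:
$A = 12$ ($A = 7 - -5 = 7 + 5 = 12$)
$S = 260$ ($S = 26 \cdot 10 = 260$)
$\left(S + 4 \left(-4\right) A\right) 48 = \left(260 + 4 \left(-4\right) 12\right) 48 = \left(260 - 192\right) 48 = 68 \cdot 48 = 3264$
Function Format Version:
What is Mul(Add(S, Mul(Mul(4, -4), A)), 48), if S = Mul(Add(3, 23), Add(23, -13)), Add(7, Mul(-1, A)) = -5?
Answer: 3264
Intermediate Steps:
A = 12 (A = Add(7, Mul(-1, -5)) = Add(7, 5) = 12)
S = 260 (S = Mul(26, 10) = 260)
Mul(Add(S, Mul(Mul(4, -4), A)), 48) = Mul(Add(260, Mul(Mul(4, -4), 12)), 48) = Mul(Add(260, Mul(-16, 12)), 48) = Mul(Add(260, -192), 48) = Mul(68, 48) = 3264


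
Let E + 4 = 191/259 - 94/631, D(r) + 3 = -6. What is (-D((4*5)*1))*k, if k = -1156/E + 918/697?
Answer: 7775988098/2539909 ≈ 3061.5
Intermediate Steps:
D(r) = -9 (D(r) = -3 - 6 = -9)
E = -557541/163429 (E = -4 + (191/259 - 94/631) = -4 + 96175/163429 = -557541/163429 ≈ -3.4115)
k = 7775988098/22859181 (k = -1156/(-557541/163429) + 918/697 = -1156*(-163429/557541) + 918*(1/697) = 188923924/557541 + 54/41 = 7775988098/22859181 ≈ 340.17)
(-D((4*5)*1))*k = -1*(-9)*(7775988098/22859181) = 9*(7775988098/22859181) = 7775988098/2539909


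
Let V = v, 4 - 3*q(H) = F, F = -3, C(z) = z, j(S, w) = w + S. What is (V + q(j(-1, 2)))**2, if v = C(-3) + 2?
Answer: 16/9 ≈ 1.7778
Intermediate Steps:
j(S, w) = S + w
q(H) = 7/3 (q(H) = 4/3 - 1/3*(-3) = 4/3 + 1 = 7/3)
v = -1 (v = -3 + 2 = -1)
V = -1
(V + q(j(-1, 2)))**2 = (-1 + 7/3)**2 = (4/3)**2 = 16/9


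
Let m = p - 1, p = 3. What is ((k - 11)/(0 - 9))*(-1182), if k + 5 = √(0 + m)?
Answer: -6304/3 + 394*√2/3 ≈ -1915.6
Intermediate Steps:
m = 2 (m = 3 - 1 = 2)
k = -5 + √2 (k = -5 + √(0 + 2) = -5 + √2 ≈ -3.5858)
((k - 11)/(0 - 9))*(-1182) = (((-5 + √2) - 11)/(0 - 9))*(-1182) = ((-16 + √2)/(-9))*(-1182) = ((-16 + √2)*(-⅑))*(-1182) = (16/9 - √2/9)*(-1182) = -6304/3 + 394*√2/3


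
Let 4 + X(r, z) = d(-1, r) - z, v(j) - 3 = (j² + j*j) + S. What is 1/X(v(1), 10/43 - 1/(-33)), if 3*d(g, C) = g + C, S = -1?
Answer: -1419/4630 ≈ -0.30648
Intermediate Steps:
v(j) = 2 + 2*j² (v(j) = 3 + ((j² + j*j) - 1) = 3 + ((j² + j²) - 1) = 3 + (2*j² - 1) = 3 + (-1 + 2*j²) = 2 + 2*j²)
d(g, C) = C/3 + g/3 (d(g, C) = (g + C)/3 = (C + g)/3 = C/3 + g/3)
X(r, z) = -13/3 - z + r/3 (X(r, z) = -4 + ((r/3 + (⅓)*(-1)) - z) = -4 + ((r/3 - ⅓) - z) = -4 + ((-⅓ + r/3) - z) = -4 + (-⅓ - z + r/3) = -13/3 - z + r/3)
1/X(v(1), 10/43 - 1/(-33)) = 1/(-13/3 - (10/43 - 1/(-33)) + (2 + 2*1²)/3) = 1/(-13/3 - (10*(1/43) - 1*(-1/33)) + (2 + 2*1)/3) = 1/(-13/3 - (10/43 + 1/33) + (2 + 2)/3) = 1/(-13/3 - 1*373/1419 + (⅓)*4) = 1/(-13/3 - 373/1419 + 4/3) = 1/(-4630/1419) = -1419/4630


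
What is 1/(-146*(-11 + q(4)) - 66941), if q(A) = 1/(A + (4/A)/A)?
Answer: -17/1111279 ≈ -1.5298e-5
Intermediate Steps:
q(A) = 1/(A + 4/A**2)
1/(-146*(-11 + q(4)) - 66941) = 1/(-146*(-11 + 4**2/(4 + 4**3)) - 66941) = 1/(-146*(-11 + 16/(4 + 64)) - 66941) = 1/(-146*(-11 + 16/68) - 66941) = 1/(-146*(-11 + 16*(1/68)) - 66941) = 1/(-146*(-11 + 4/17) - 66941) = 1/(-146*(-183/17) - 66941) = 1/(26718/17 - 66941) = 1/(-1111279/17) = -17/1111279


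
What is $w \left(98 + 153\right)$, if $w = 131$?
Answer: $32881$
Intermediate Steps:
$w \left(98 + 153\right) = 131 \left(98 + 153\right) = 131 \cdot 251 = 32881$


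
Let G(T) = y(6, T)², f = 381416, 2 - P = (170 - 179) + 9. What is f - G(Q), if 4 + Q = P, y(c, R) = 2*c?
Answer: 381272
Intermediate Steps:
P = 2 (P = 2 - ((170 - 179) + 9) = 2 - (-9 + 9) = 2 - 1*0 = 2 + 0 = 2)
Q = -2 (Q = -4 + 2 = -2)
G(T) = 144 (G(T) = (2*6)² = 12² = 144)
f - G(Q) = 381416 - 1*144 = 381416 - 144 = 381272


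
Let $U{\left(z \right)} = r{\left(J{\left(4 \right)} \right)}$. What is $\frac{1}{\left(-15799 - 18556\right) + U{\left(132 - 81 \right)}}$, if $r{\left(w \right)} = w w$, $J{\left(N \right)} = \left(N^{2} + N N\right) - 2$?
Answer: $- \frac{1}{33455} \approx -2.9891 \cdot 10^{-5}$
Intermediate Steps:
$J{\left(N \right)} = -2 + 2 N^{2}$ ($J{\left(N \right)} = \left(N^{2} + N^{2}\right) - 2 = 2 N^{2} - 2 = -2 + 2 N^{2}$)
$r{\left(w \right)} = w^{2}$
$U{\left(z \right)} = 900$ ($U{\left(z \right)} = \left(-2 + 2 \cdot 4^{2}\right)^{2} = \left(-2 + 2 \cdot 16\right)^{2} = \left(-2 + 32\right)^{2} = 30^{2} = 900$)
$\frac{1}{\left(-15799 - 18556\right) + U{\left(132 - 81 \right)}} = \frac{1}{\left(-15799 - 18556\right) + 900} = \frac{1}{-34355 + 900} = \frac{1}{-33455} = - \frac{1}{33455}$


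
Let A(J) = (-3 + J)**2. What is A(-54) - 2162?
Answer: 1087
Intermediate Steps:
A(-54) - 2162 = (-3 - 54)**2 - 2162 = (-57)**2 - 2162 = 3249 - 2162 = 1087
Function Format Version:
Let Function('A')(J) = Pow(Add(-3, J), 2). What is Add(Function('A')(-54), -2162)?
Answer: 1087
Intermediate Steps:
Add(Function('A')(-54), -2162) = Add(Pow(Add(-3, -54), 2), -2162) = Add(Pow(-57, 2), -2162) = Add(3249, -2162) = 1087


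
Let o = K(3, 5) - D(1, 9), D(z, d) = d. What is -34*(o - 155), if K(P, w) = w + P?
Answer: 5304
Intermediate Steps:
K(P, w) = P + w
o = -1 (o = (3 + 5) - 1*9 = 8 - 9 = -1)
-34*(o - 155) = -34*(-1 - 155) = -34*(-156) = 5304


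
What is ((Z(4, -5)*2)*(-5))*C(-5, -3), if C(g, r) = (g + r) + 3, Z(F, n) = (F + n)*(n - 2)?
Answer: 350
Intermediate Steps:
Z(F, n) = (-2 + n)*(F + n) (Z(F, n) = (F + n)*(-2 + n) = (-2 + n)*(F + n))
C(g, r) = 3 + g + r
((Z(4, -5)*2)*(-5))*C(-5, -3) = ((((-5)² - 2*4 - 2*(-5) + 4*(-5))*2)*(-5))*(3 - 5 - 3) = (((25 - 8 + 10 - 20)*2)*(-5))*(-5) = ((7*2)*(-5))*(-5) = (14*(-5))*(-5) = -70*(-5) = 350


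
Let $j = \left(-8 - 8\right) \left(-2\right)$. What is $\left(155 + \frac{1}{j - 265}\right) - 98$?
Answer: $\frac{13280}{233} \approx 56.996$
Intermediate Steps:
$j = 32$ ($j = \left(-16\right) \left(-2\right) = 32$)
$\left(155 + \frac{1}{j - 265}\right) - 98 = \left(155 + \frac{1}{32 - 265}\right) - 98 = \left(155 + \frac{1}{-233}\right) - 98 = \left(155 - \frac{1}{233}\right) - 98 = \frac{36114}{233} - 98 = \frac{13280}{233}$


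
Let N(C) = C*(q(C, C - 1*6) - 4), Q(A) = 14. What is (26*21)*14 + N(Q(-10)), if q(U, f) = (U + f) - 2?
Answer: 7868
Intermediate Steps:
q(U, f) = -2 + U + f
N(C) = C*(-12 + 2*C) (N(C) = C*((-2 + C + (C - 1*6)) - 4) = C*((-2 + C + (C - 6)) - 4) = C*((-2 + C + (-6 + C)) - 4) = C*((-8 + 2*C) - 4) = C*(-12 + 2*C))
(26*21)*14 + N(Q(-10)) = (26*21)*14 + 2*14*(-6 + 14) = 546*14 + 2*14*8 = 7644 + 224 = 7868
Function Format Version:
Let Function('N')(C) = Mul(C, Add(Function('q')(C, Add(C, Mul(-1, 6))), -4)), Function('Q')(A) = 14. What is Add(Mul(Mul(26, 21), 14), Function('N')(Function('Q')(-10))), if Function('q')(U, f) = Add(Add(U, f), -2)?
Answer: 7868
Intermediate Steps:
Function('q')(U, f) = Add(-2, U, f)
Function('N')(C) = Mul(C, Add(-12, Mul(2, C))) (Function('N')(C) = Mul(C, Add(Add(-2, C, Add(C, Mul(-1, 6))), -4)) = Mul(C, Add(Add(-2, C, Add(C, -6)), -4)) = Mul(C, Add(Add(-2, C, Add(-6, C)), -4)) = Mul(C, Add(Add(-8, Mul(2, C)), -4)) = Mul(C, Add(-12, Mul(2, C))))
Add(Mul(Mul(26, 21), 14), Function('N')(Function('Q')(-10))) = Add(Mul(Mul(26, 21), 14), Mul(2, 14, Add(-6, 14))) = Add(Mul(546, 14), Mul(2, 14, 8)) = Add(7644, 224) = 7868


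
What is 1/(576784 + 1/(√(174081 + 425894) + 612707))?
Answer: 216530059162049923/124891073644077202381921 + 5*√23999/124891073644077202381921 ≈ 1.7338e-6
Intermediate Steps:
1/(576784 + 1/(√(174081 + 425894) + 612707)) = 1/(576784 + 1/(√599975 + 612707)) = 1/(576784 + 1/(5*√23999 + 612707)) = 1/(576784 + 1/(612707 + 5*√23999))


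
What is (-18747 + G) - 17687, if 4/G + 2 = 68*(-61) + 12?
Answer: -75381948/2069 ≈ -36434.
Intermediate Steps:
G = -2/2069 (G = 4/(-2 + (68*(-61) + 12)) = 4/(-2 + (-4148 + 12)) = 4/(-2 - 4136) = 4/(-4138) = 4*(-1/4138) = -2/2069 ≈ -0.00096665)
(-18747 + G) - 17687 = (-18747 - 2/2069) - 17687 = -38787545/2069 - 17687 = -75381948/2069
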